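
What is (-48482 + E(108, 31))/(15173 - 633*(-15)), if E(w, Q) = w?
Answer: -24187/12334 ≈ -1.9610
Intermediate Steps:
(-48482 + E(108, 31))/(15173 - 633*(-15)) = (-48482 + 108)/(15173 - 633*(-15)) = -48374/(15173 + 9495) = -48374/24668 = -48374*1/24668 = -24187/12334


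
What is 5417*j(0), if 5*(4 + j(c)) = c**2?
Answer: -21668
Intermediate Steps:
j(c) = -4 + c**2/5
5417*j(0) = 5417*(-4 + (1/5)*0**2) = 5417*(-4 + (1/5)*0) = 5417*(-4 + 0) = 5417*(-4) = -21668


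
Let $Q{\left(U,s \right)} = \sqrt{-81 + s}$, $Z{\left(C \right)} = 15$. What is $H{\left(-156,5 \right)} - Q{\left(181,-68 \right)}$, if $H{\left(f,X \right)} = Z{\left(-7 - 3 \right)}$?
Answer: $15 - i \sqrt{149} \approx 15.0 - 12.207 i$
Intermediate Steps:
$H{\left(f,X \right)} = 15$
$H{\left(-156,5 \right)} - Q{\left(181,-68 \right)} = 15 - \sqrt{-81 - 68} = 15 - \sqrt{-149} = 15 - i \sqrt{149}$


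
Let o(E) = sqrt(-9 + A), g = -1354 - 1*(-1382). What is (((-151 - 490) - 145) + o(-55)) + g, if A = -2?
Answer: -758 + I*sqrt(11) ≈ -758.0 + 3.3166*I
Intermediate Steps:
g = 28 (g = -1354 + 1382 = 28)
o(E) = I*sqrt(11) (o(E) = sqrt(-9 - 2) = sqrt(-11) = I*sqrt(11))
(((-151 - 490) - 145) + o(-55)) + g = (((-151 - 490) - 145) + I*sqrt(11)) + 28 = ((-641 - 145) + I*sqrt(11)) + 28 = (-786 + I*sqrt(11)) + 28 = -758 + I*sqrt(11)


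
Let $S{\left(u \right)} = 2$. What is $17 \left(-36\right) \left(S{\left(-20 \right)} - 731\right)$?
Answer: $446148$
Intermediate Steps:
$17 \left(-36\right) \left(S{\left(-20 \right)} - 731\right) = 17 \left(-36\right) \left(2 - 731\right) = \left(-612\right) \left(-729\right) = 446148$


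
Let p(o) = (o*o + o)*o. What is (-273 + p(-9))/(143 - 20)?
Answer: -307/41 ≈ -7.4878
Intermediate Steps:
p(o) = o*(o + o²) (p(o) = (o² + o)*o = (o + o²)*o = o*(o + o²))
(-273 + p(-9))/(143 - 20) = (-273 + (-9)²*(1 - 9))/(143 - 20) = (-273 + 81*(-8))/123 = (-273 - 648)*(1/123) = -921*1/123 = -307/41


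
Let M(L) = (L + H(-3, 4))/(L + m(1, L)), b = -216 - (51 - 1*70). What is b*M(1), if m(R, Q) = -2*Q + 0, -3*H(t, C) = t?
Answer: 394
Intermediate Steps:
H(t, C) = -t/3
b = -197 (b = -216 - (51 - 70) = -216 - 1*(-19) = -216 + 19 = -197)
m(R, Q) = -2*Q
M(L) = -(1 + L)/L (M(L) = (L - 1/3*(-3))/(L - 2*L) = (L + 1)/((-L)) = (1 + L)*(-1/L) = -(1 + L)/L)
b*M(1) = -197*(-1 - 1*1)/1 = -197*(-1 - 1) = -197*(-2) = 394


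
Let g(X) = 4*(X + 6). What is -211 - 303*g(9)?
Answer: -18391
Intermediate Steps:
g(X) = 24 + 4*X (g(X) = 4*(6 + X) = 24 + 4*X)
-211 - 303*g(9) = -211 - 303*(24 + 4*9) = -211 - 303*(24 + 36) = -211 - 303*60 = -211 - 18180 = -18391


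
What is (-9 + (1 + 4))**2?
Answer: 16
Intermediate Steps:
(-9 + (1 + 4))**2 = (-9 + 5)**2 = (-4)**2 = 16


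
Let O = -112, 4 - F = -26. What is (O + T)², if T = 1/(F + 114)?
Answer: 260080129/20736 ≈ 12542.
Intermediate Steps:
F = 30 (F = 4 - 1*(-26) = 4 + 26 = 30)
T = 1/144 (T = 1/(30 + 114) = 1/144 ≈ 0.0069444)
(O + T)² = (-112 + 1/144)² = (-16127/144)² = 260080129/20736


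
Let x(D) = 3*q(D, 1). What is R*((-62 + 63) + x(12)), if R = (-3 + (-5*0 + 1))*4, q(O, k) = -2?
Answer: 40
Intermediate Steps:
x(D) = -6 (x(D) = 3*(-2) = -6)
R = -8 (R = (-3 + (0 + 1))*4 = (-3 + 1)*4 = -2*4 = -8)
R*((-62 + 63) + x(12)) = -8*((-62 + 63) - 6) = -8*(1 - 6) = -8*(-5) = 40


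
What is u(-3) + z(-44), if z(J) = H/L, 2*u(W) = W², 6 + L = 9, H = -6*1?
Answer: 5/2 ≈ 2.5000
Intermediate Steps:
H = -6
L = 3 (L = -6 + 9 = 3)
u(W) = W²/2
z(J) = -2 (z(J) = -6/3 = -6*⅓ = -2)
u(-3) + z(-44) = (½)*(-3)² - 2 = (½)*9 - 2 = 9/2 - 2 = 5/2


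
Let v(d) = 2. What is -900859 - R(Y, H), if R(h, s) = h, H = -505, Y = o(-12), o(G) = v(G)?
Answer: -900861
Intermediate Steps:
o(G) = 2
Y = 2
-900859 - R(Y, H) = -900859 - 1*2 = -900859 - 2 = -900861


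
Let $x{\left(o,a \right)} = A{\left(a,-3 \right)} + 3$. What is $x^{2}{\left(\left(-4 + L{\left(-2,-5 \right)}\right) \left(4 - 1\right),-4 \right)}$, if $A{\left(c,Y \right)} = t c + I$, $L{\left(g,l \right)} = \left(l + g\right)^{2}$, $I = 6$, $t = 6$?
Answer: $225$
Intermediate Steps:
$L{\left(g,l \right)} = \left(g + l\right)^{2}$
$A{\left(c,Y \right)} = 6 + 6 c$ ($A{\left(c,Y \right)} = 6 c + 6 = 6 + 6 c$)
$x{\left(o,a \right)} = 9 + 6 a$ ($x{\left(o,a \right)} = \left(6 + 6 a\right) + 3 = 9 + 6 a$)
$x^{2}{\left(\left(-4 + L{\left(-2,-5 \right)}\right) \left(4 - 1\right),-4 \right)} = \left(9 + 6 \left(-4\right)\right)^{2} = \left(9 - 24\right)^{2} = \left(-15\right)^{2} = 225$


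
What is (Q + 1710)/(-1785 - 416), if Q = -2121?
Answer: 411/2201 ≈ 0.18673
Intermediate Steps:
(Q + 1710)/(-1785 - 416) = (-2121 + 1710)/(-1785 - 416) = -411/(-2201) = -411*(-1/2201) = 411/2201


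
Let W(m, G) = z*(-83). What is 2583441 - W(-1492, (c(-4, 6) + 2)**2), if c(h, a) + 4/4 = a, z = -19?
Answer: 2581864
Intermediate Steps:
c(h, a) = -1 + a
W(m, G) = 1577 (W(m, G) = -19*(-83) = 1577)
2583441 - W(-1492, (c(-4, 6) + 2)**2) = 2583441 - 1*1577 = 2583441 - 1577 = 2581864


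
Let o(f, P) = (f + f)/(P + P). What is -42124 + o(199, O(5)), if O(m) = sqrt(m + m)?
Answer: -42124 + 199*sqrt(10)/10 ≈ -42061.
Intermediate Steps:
O(m) = sqrt(2)*sqrt(m) (O(m) = sqrt(2*m) = sqrt(2)*sqrt(m))
o(f, P) = f/P (o(f, P) = (2*f)/((2*P)) = (2*f)*(1/(2*P)) = f/P)
-42124 + o(199, O(5)) = -42124 + 199/((sqrt(2)*sqrt(5))) = -42124 + 199/(sqrt(10)) = -42124 + 199*(sqrt(10)/10) = -42124 + 199*sqrt(10)/10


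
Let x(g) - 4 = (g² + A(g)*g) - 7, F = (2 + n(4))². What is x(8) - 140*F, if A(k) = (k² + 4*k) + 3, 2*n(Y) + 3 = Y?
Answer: -22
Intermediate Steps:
n(Y) = -3/2 + Y/2
A(k) = 3 + k² + 4*k
F = 25/4 (F = (2 + (-3/2 + (½)*4))² = (2 + (-3/2 + 2))² = (2 + ½)² = (5/2)² = 25/4 ≈ 6.2500)
x(g) = -3 + g² + g*(3 + g² + 4*g) (x(g) = 4 + ((g² + (3 + g² + 4*g)*g) - 7) = 4 + ((g² + g*(3 + g² + 4*g)) - 7) = 4 + (-7 + g² + g*(3 + g² + 4*g)) = -3 + g² + g*(3 + g² + 4*g))
x(8) - 140*F = (-3 + 8³ + 3*8 + 5*8²) - 140*25/4 = (-3 + 512 + 24 + 5*64) - 875 = (-3 + 512 + 24 + 320) - 875 = 853 - 875 = -22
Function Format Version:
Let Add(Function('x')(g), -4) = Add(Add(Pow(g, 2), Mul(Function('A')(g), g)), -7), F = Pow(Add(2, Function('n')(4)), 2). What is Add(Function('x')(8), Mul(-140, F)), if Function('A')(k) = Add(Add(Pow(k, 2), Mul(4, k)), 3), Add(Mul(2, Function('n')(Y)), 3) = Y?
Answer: -22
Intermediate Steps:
Function('n')(Y) = Add(Rational(-3, 2), Mul(Rational(1, 2), Y))
Function('A')(k) = Add(3, Pow(k, 2), Mul(4, k))
F = Rational(25, 4) (F = Pow(Add(2, Add(Rational(-3, 2), Mul(Rational(1, 2), 4))), 2) = Pow(Add(2, Add(Rational(-3, 2), 2)), 2) = Pow(Add(2, Rational(1, 2)), 2) = Pow(Rational(5, 2), 2) = Rational(25, 4) ≈ 6.2500)
Function('x')(g) = Add(-3, Pow(g, 2), Mul(g, Add(3, Pow(g, 2), Mul(4, g)))) (Function('x')(g) = Add(4, Add(Add(Pow(g, 2), Mul(Add(3, Pow(g, 2), Mul(4, g)), g)), -7)) = Add(4, Add(Add(Pow(g, 2), Mul(g, Add(3, Pow(g, 2), Mul(4, g)))), -7)) = Add(4, Add(-7, Pow(g, 2), Mul(g, Add(3, Pow(g, 2), Mul(4, g))))) = Add(-3, Pow(g, 2), Mul(g, Add(3, Pow(g, 2), Mul(4, g)))))
Add(Function('x')(8), Mul(-140, F)) = Add(Add(-3, Pow(8, 3), Mul(3, 8), Mul(5, Pow(8, 2))), Mul(-140, Rational(25, 4))) = Add(Add(-3, 512, 24, Mul(5, 64)), -875) = Add(Add(-3, 512, 24, 320), -875) = Add(853, -875) = -22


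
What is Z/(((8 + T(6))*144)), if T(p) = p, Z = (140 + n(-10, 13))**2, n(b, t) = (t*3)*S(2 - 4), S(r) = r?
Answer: 961/504 ≈ 1.9067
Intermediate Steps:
n(b, t) = -6*t (n(b, t) = (t*3)*(2 - 4) = (3*t)*(-2) = -6*t)
Z = 3844 (Z = (140 - 6*13)**2 = (140 - 78)**2 = 62**2 = 3844)
Z/(((8 + T(6))*144)) = 3844/(((8 + 6)*144)) = 3844/((14*144)) = 3844/2016 = 3844*(1/2016) = 961/504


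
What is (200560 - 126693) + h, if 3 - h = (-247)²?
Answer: 12861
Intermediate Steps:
h = -61006 (h = 3 - 1*(-247)² = 3 - 1*61009 = 3 - 61009 = -61006)
(200560 - 126693) + h = (200560 - 126693) - 61006 = 73867 - 61006 = 12861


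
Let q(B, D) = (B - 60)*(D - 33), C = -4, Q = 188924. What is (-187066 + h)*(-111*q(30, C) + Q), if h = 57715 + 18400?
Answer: -7291034014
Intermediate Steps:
q(B, D) = (-60 + B)*(-33 + D)
h = 76115
(-187066 + h)*(-111*q(30, C) + Q) = (-187066 + 76115)*(-111*(1980 - 60*(-4) - 33*30 + 30*(-4)) + 188924) = -110951*(-111*(1980 + 240 - 990 - 120) + 188924) = -110951*(-111*1110 + 188924) = -110951*(-123210 + 188924) = -110951*65714 = -7291034014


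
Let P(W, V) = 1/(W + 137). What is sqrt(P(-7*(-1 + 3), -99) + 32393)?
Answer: 2*sqrt(122518455)/123 ≈ 179.98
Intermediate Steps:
P(W, V) = 1/(137 + W)
sqrt(P(-7*(-1 + 3), -99) + 32393) = sqrt(1/(137 - 7*(-1 + 3)) + 32393) = sqrt(1/(137 - 7*2) + 32393) = sqrt(1/(137 - 14) + 32393) = sqrt(1/123 + 32393) = sqrt(3984340/123) = 2*sqrt(122518455)/123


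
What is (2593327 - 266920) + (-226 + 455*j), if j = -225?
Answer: 2223806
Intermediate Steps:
(2593327 - 266920) + (-226 + 455*j) = (2593327 - 266920) + (-226 + 455*(-225)) = 2326407 + (-226 - 102375) = 2326407 - 102601 = 2223806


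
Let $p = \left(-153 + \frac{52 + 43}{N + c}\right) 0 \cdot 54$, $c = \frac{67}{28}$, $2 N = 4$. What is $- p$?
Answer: $0$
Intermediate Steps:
$N = 2$ ($N = \frac{1}{2} \cdot 4 = 2$)
$c = \frac{67}{28}$ ($c = 67 \cdot \frac{1}{28} = \frac{67}{28} \approx 2.3929$)
$p = 0$ ($p = \left(-153 + \frac{52 + 43}{2 + \frac{67}{28}}\right) 0 \cdot 54 = \left(-153 + \frac{95}{\frac{123}{28}}\right) 0 = \left(-153 + 95 \cdot \frac{28}{123}\right) 0 = \left(-153 + \frac{2660}{123}\right) 0 = \left(- \frac{16159}{123}\right) 0 = 0$)
$- p = \left(-1\right) 0 = 0$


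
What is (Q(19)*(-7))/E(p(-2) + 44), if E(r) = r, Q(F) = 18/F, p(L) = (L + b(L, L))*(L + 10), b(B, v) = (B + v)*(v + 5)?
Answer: 63/646 ≈ 0.097523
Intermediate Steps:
b(B, v) = (5 + v)*(B + v) (b(B, v) = (B + v)*(5 + v) = (5 + v)*(B + v))
p(L) = (10 + L)*(2*L**2 + 11*L) (p(L) = (L + (L**2 + 5*L + 5*L + L*L))*(L + 10) = (L + (L**2 + 5*L + 5*L + L**2))*(10 + L) = (L + (2*L**2 + 10*L))*(10 + L) = (2*L**2 + 11*L)*(10 + L) = (10 + L)*(2*L**2 + 11*L))
(Q(19)*(-7))/E(p(-2) + 44) = ((18/19)*(-7))/(-2*(110 + 2*(-2)**2 + 31*(-2)) + 44) = ((18*(1/19))*(-7))/(-2*(110 + 2*4 - 62) + 44) = ((18/19)*(-7))/(-2*(110 + 8 - 62) + 44) = -126/(19*(-2*56 + 44)) = -126/(19*(-112 + 44)) = -126/19/(-68) = -126/19*(-1/68) = 63/646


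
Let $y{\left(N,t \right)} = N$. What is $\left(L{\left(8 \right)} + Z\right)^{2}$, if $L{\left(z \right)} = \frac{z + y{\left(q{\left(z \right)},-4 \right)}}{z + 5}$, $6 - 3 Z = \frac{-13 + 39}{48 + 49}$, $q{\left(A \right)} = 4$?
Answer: $\frac{114918400}{14311089} \approx 8.03$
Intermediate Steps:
$Z = \frac{556}{291}$ ($Z = 2 - \frac{\left(-13 + 39\right) \frac{1}{48 + 49}}{3} = 2 - \frac{26 \cdot \frac{1}{97}}{3} = 2 - \frac{26}{291} = \frac{556}{291} \approx 1.9107$)
$L{\left(z \right)} = \frac{4 + z}{5 + z}$ ($L{\left(z \right)} = \frac{z + 4}{z + 5} = \frac{4 + z}{5 + z}$)
$\left(L{\left(8 \right)} + Z\right)^{2} = \left(\frac{4 + 8}{5 + 8} + \frac{556}{291}\right)^{2} = \left(\frac{1}{13} \cdot 12 + \frac{556}{291}\right)^{2} = \left(\frac{12}{13} + \frac{556}{291}\right)^{2} = \left(\frac{10720}{3783}\right)^{2} = \frac{114918400}{14311089}$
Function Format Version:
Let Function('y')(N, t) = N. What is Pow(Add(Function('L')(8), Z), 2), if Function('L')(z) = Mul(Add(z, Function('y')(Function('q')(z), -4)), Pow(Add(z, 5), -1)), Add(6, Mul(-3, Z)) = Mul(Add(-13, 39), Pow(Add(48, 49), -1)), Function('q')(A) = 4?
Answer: Rational(114918400, 14311089) ≈ 8.0300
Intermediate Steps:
Z = Rational(556, 291) (Z = Add(2, Mul(Rational(-1, 3), Mul(Add(-13, 39), Pow(Add(48, 49), -1)))) = Add(2, Mul(Rational(-1, 3), Mul(26, Pow(97, -1)))) = Add(2, Mul(Rational(-1, 3), Mul(26, Rational(1, 97)))) = Add(2, Mul(Rational(-1, 3), Rational(26, 97))) = Add(2, Rational(-26, 291)) = Rational(556, 291) ≈ 1.9107)
Function('L')(z) = Mul(Pow(Add(5, z), -1), Add(4, z)) (Function('L')(z) = Mul(Add(z, 4), Pow(Add(z, 5), -1)) = Mul(Add(4, z), Pow(Add(5, z), -1)) = Mul(Pow(Add(5, z), -1), Add(4, z)))
Pow(Add(Function('L')(8), Z), 2) = Pow(Add(Mul(Pow(Add(5, 8), -1), Add(4, 8)), Rational(556, 291)), 2) = Pow(Add(Mul(Pow(13, -1), 12), Rational(556, 291)), 2) = Pow(Add(Mul(Rational(1, 13), 12), Rational(556, 291)), 2) = Pow(Add(Rational(12, 13), Rational(556, 291)), 2) = Pow(Rational(10720, 3783), 2) = Rational(114918400, 14311089)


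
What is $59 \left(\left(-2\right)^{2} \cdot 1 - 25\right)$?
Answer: $-1239$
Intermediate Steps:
$59 \left(\left(-2\right)^{2} \cdot 1 - 25\right) = 59 \left(4 \cdot 1 - 25\right) = 59 \left(4 - 25\right) = 59 \left(-21\right) = -1239$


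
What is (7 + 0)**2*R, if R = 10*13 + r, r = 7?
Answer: 6713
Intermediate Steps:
R = 137 (R = 10*13 + 7 = 130 + 7 = 137)
(7 + 0)**2*R = (7 + 0)**2*137 = 7**2*137 = 49*137 = 6713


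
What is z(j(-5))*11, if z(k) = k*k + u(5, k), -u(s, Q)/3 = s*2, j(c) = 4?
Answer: -154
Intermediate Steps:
u(s, Q) = -6*s (u(s, Q) = -3*s*2 = -6*s)
z(k) = -30 + k² (z(k) = k*k - 6*5 = k² - 30 = -30 + k²)
z(j(-5))*11 = (-30 + 4²)*11 = (-30 + 16)*11 = -14*11 = -154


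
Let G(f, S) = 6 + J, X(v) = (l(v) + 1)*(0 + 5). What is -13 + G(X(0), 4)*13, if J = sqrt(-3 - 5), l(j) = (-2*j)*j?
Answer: 65 + 26*I*sqrt(2) ≈ 65.0 + 36.77*I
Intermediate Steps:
l(j) = -2*j**2
J = 2*I*sqrt(2) (J = sqrt(-8) = 2*I*sqrt(2) ≈ 2.8284*I)
X(v) = 5 - 10*v**2 (X(v) = (-2*v**2 + 1)*(0 + 5) = (1 - 2*v**2)*5 = 5 - 10*v**2)
G(f, S) = 6 + 2*I*sqrt(2)
-13 + G(X(0), 4)*13 = -13 + (6 + 2*I*sqrt(2))*13 = -13 + (78 + 26*I*sqrt(2)) = 65 + 26*I*sqrt(2)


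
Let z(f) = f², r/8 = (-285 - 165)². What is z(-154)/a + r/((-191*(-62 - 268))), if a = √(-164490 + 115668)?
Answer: 54000/2101 - 11858*I*√48822/24411 ≈ 25.702 - 107.33*I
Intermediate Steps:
a = I*√48822 (a = √(-48822) = I*√48822 ≈ 220.96*I)
r = 1620000 (r = 8*(-285 - 165)² = 8*(-450)² = 8*202500 = 1620000)
z(-154)/a + r/((-191*(-62 - 268))) = (-154)²/((I*√48822)) + 1620000/((-191*(-62 - 268))) = 23716*(-I*√48822/48822) + 1620000/((-191*(-330))) = -11858*I*√48822/24411 + 1620000/63030 = -11858*I*√48822/24411 + 1620000*(1/63030) = -11858*I*√48822/24411 + 54000/2101 = 54000/2101 - 11858*I*√48822/24411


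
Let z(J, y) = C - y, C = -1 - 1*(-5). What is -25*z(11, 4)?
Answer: 0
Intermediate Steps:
C = 4 (C = -1 + 5 = 4)
z(J, y) = 4 - y
-25*z(11, 4) = -25*(4 - 1*4) = -25*(4 - 4) = -25*0 = 0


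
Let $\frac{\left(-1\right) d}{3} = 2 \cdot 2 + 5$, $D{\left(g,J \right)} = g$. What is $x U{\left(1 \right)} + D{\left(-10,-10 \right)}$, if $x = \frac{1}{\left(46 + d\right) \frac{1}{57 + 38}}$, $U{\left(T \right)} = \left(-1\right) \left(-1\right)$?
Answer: $-5$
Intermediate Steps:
$U{\left(T \right)} = 1$
$d = -27$ ($d = - 3 \left(2 \cdot 2 + 5\right) = - 3 \left(4 + 5\right) = \left(-3\right) 9 = -27$)
$x = 5$ ($x = \frac{1}{\left(46 - 27\right) \frac{1}{57 + 38}} = \frac{1}{19 \cdot \frac{1}{95}} = \frac{1}{\frac{1}{5}} = 5$)
$x U{\left(1 \right)} + D{\left(-10,-10 \right)} = 5 \cdot 1 - 10 = 5 - 10 = -5$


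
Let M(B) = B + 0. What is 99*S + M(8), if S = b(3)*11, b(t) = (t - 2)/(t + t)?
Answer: 379/2 ≈ 189.50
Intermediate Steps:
M(B) = B
b(t) = (-2 + t)/(2*t) (b(t) = (-2 + t)/((2*t)) = (-2 + t)*(1/(2*t)) = (-2 + t)/(2*t))
S = 11/6 (S = ((½)*(-2 + 3)/3)*11 = ((½)*(⅓)*1)*11 = (⅙)*11 = 11/6 ≈ 1.8333)
99*S + M(8) = 99*(11/6) + 8 = 363/2 + 8 = 379/2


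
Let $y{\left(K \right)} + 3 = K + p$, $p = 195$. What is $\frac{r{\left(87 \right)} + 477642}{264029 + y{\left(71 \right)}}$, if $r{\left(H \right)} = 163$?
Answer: $\frac{477805}{264292} \approx 1.8079$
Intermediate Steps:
$y{\left(K \right)} = 192 + K$ ($y{\left(K \right)} = -3 + \left(K + 195\right) = -3 + \left(195 + K\right) = 192 + K$)
$\frac{r{\left(87 \right)} + 477642}{264029 + y{\left(71 \right)}} = \frac{163 + 477642}{264029 + \left(192 + 71\right)} = \frac{477805}{264029 + 263} = \frac{477805}{264292}$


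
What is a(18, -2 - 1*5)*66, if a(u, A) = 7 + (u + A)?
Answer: 1188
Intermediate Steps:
a(u, A) = 7 + A + u (a(u, A) = 7 + (A + u) = 7 + A + u)
a(18, -2 - 1*5)*66 = (7 + (-2 - 1*5) + 18)*66 = (7 + (-2 - 5) + 18)*66 = (7 - 7 + 18)*66 = 18*66 = 1188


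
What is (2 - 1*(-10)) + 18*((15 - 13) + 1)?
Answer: 66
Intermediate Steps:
(2 - 1*(-10)) + 18*((15 - 13) + 1) = (2 + 10) + 18*(2 + 1) = 12 + 18*3 = 12 + 54 = 66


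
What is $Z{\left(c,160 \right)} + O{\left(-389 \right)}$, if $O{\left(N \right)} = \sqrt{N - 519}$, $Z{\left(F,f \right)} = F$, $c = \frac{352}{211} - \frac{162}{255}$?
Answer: $\frac{18526}{17935} + 2 i \sqrt{227} \approx 1.033 + 30.133 i$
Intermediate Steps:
$c = \frac{18526}{17935}$ ($c = 352 \cdot \frac{1}{211} - \frac{54}{85} = \frac{352}{211} - \frac{54}{85} = \frac{18526}{17935} \approx 1.033$)
$O{\left(N \right)} = \sqrt{-519 + N}$
$Z{\left(c,160 \right)} + O{\left(-389 \right)} = \frac{18526}{17935} + \sqrt{-519 - 389} = \frac{18526}{17935} + \sqrt{-908} = \frac{18526}{17935} + 2 i \sqrt{227}$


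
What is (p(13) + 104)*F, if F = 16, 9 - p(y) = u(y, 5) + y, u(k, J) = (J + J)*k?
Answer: -480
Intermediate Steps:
u(k, J) = 2*J*k (u(k, J) = (2*J)*k = 2*J*k)
p(y) = 9 - 11*y (p(y) = 9 - (2*5*y + y) = 9 - (10*y + y) = 9 - 11*y)
(p(13) + 104)*F = ((9 - 11*13) + 104)*16 = ((9 - 143) + 104)*16 = (-134 + 104)*16 = -30*16 = -480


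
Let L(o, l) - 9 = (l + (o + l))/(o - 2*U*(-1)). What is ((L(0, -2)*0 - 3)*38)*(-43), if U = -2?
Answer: 4902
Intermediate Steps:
L(o, l) = 9 + (o + 2*l)/(-4 + o) (L(o, l) = 9 + (l + (o + l))/(o - 2*(-2)*(-1)) = 9 + (l + (l + o))/(o + 4*(-1)) = 9 + (o + 2*l)/(o - 4) = 9 + (o + 2*l)/(-4 + o))
((L(0, -2)*0 - 3)*38)*(-43) = (((2*(-18 - 2 + 5*0)/(-4 + 0))*0 - 3)*38)*(-43) = (((2*(-18 - 2 + 0)/(-4))*0 - 3)*38)*(-43) = (((2*(-1/4)*(-20))*0 - 3)*38)*(-43) = ((10*0 - 3)*38)*(-43) = ((0 - 3)*38)*(-43) = -3*38*(-43) = -114*(-43) = 4902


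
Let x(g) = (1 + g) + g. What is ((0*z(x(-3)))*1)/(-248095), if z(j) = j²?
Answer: 0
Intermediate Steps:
x(g) = 1 + 2*g
((0*z(x(-3)))*1)/(-248095) = ((0*(1 + 2*(-3))²)*1)/(-248095) = ((0*(1 - 6)²)*1)*(-1/248095) = ((0*(-5)²)*1)*(-1/248095) = ((0*25)*1)*(-1/248095) = (0*1)*(-1/248095) = 0*(-1/248095) = 0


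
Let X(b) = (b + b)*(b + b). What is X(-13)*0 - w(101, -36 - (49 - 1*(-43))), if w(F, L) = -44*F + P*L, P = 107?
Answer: 18140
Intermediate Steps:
X(b) = 4*b**2 (X(b) = (2*b)*(2*b) = 4*b**2)
w(F, L) = -44*F + 107*L
X(-13)*0 - w(101, -36 - (49 - 1*(-43))) = (4*(-13)**2)*0 - (-44*101 + 107*(-36 - (49 - 1*(-43)))) = (4*169)*0 - (-4444 + 107*(-36 - (49 + 43))) = 676*0 - (-4444 + 107*(-36 - 1*92)) = 0 - (-4444 + 107*(-36 - 92)) = 0 - (-4444 + 107*(-128)) = 0 - (-4444 - 13696) = 0 - 1*(-18140) = 0 + 18140 = 18140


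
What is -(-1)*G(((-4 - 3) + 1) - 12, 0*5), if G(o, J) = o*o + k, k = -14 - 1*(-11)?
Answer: 321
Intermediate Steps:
k = -3 (k = -14 + 11 = -3)
G(o, J) = -3 + o² (G(o, J) = o*o - 3 = o² - 3 = -3 + o²)
-(-1)*G(((-4 - 3) + 1) - 12, 0*5) = -(-1)*(-3 + (((-4 - 3) + 1) - 12)²) = -(-1)*(-3 + ((-7 + 1) - 12)²) = -(-1)*(-3 + (-6 - 12)²) = -(-1)*(-3 + (-18)²) = -(-1)*(-3 + 324) = -(-1)*321 = -1*(-321) = 321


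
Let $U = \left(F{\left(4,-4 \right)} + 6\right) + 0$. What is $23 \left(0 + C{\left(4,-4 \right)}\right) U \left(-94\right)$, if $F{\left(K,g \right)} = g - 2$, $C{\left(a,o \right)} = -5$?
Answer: $0$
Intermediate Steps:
$F{\left(K,g \right)} = -2 + g$ ($F{\left(K,g \right)} = g - 2 = -2 + g$)
$U = 0$ ($U = \left(\left(-2 - 4\right) + 6\right) + 0 = \left(-6 + 6\right) + 0 = 0 + 0 = 0$)
$23 \left(0 + C{\left(4,-4 \right)}\right) U \left(-94\right) = 23 \left(0 - 5\right) 0 \left(-94\right) = 23 \left(\left(-5\right) 0\right) \left(-94\right) = 23 \cdot 0 \left(-94\right) = 0 \left(-94\right) = 0$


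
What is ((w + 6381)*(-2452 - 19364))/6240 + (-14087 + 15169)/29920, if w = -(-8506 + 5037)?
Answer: -6697323167/194480 ≈ -34437.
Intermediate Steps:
w = 3469 (w = -1*(-3469) = 3469)
((w + 6381)*(-2452 - 19364))/6240 + (-14087 + 15169)/29920 = ((3469 + 6381)*(-2452 - 19364))/6240 + (-14087 + 15169)/29920 = (9850*(-21816))*(1/6240) + 1082*(1/29920) = -214887600*1/6240 + 541/14960 = -895365/26 + 541/14960 = -6697323167/194480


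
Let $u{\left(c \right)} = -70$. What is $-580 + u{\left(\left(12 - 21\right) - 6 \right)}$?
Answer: $-650$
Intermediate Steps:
$-580 + u{\left(\left(12 - 21\right) - 6 \right)} = -580 - 70 = -650$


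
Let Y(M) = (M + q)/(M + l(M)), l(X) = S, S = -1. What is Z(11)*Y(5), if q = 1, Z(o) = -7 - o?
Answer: -27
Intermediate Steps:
l(X) = -1
Y(M) = (1 + M)/(-1 + M) (Y(M) = (M + 1)/(M - 1) = (1 + M)/(-1 + M))
Z(11)*Y(5) = (-7 - 1*11)*((1 + 5)/(-1 + 5)) = (-7 - 11)*(6/4) = -9*6/2 = -18*3/2 = -27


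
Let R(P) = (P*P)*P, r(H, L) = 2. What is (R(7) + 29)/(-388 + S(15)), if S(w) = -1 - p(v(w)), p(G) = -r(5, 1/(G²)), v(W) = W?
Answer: -124/129 ≈ -0.96124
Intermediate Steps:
R(P) = P³ (R(P) = P²*P = P³)
p(G) = -2 (p(G) = -1*2 = -2)
S(w) = 1 (S(w) = -1 - 1*(-2) = -1 + 2 = 1)
(R(7) + 29)/(-388 + S(15)) = (7³ + 29)/(-388 + 1) = (343 + 29)/(-387) = 372*(-1/387) = -124/129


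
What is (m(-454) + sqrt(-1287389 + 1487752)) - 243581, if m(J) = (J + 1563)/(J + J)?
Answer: -221172657/908 + sqrt(200363) ≈ -2.4313e+5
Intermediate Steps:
m(J) = (1563 + J)/(2*J) (m(J) = (1563 + J)/((2*J)) = (1563 + J)*(1/(2*J)) = (1563 + J)/(2*J))
(m(-454) + sqrt(-1287389 + 1487752)) - 243581 = ((1/2)*(1563 - 454)/(-454) + sqrt(-1287389 + 1487752)) - 243581 = ((1/2)*(-1/454)*1109 + sqrt(200363)) - 243581 = (-1109/908 + sqrt(200363)) - 243581 = -221172657/908 + sqrt(200363)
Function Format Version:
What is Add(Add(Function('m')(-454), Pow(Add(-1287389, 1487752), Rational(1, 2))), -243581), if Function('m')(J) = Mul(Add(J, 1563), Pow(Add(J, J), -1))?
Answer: Add(Rational(-221172657, 908), Pow(200363, Rational(1, 2))) ≈ -2.4313e+5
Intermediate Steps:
Function('m')(J) = Mul(Rational(1, 2), Pow(J, -1), Add(1563, J)) (Function('m')(J) = Mul(Add(1563, J), Pow(Mul(2, J), -1)) = Mul(Add(1563, J), Mul(Rational(1, 2), Pow(J, -1))) = Mul(Rational(1, 2), Pow(J, -1), Add(1563, J)))
Add(Add(Function('m')(-454), Pow(Add(-1287389, 1487752), Rational(1, 2))), -243581) = Add(Add(Mul(Rational(1, 2), Pow(-454, -1), Add(1563, -454)), Pow(Add(-1287389, 1487752), Rational(1, 2))), -243581) = Add(Add(Mul(Rational(1, 2), Rational(-1, 454), 1109), Pow(200363, Rational(1, 2))), -243581) = Add(Add(Rational(-1109, 908), Pow(200363, Rational(1, 2))), -243581) = Add(Rational(-221172657, 908), Pow(200363, Rational(1, 2)))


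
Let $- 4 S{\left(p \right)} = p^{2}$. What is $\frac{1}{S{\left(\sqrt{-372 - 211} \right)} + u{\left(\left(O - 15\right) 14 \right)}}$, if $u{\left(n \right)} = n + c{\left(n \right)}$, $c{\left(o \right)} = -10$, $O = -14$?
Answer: $- \frac{4}{1081} \approx -0.0037003$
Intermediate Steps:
$u{\left(n \right)} = -10 + n$ ($u{\left(n \right)} = n - 10 = -10 + n$)
$S{\left(p \right)} = - \frac{p^{2}}{4}$
$\frac{1}{S{\left(\sqrt{-372 - 211} \right)} + u{\left(\left(O - 15\right) 14 \right)}} = \frac{1}{- \frac{\left(\sqrt{-372 - 211}\right)^{2}}{4} + \left(-10 + \left(-14 - 15\right) 14\right)} = \frac{1}{- \frac{\left(\sqrt{-583}\right)^{2}}{4} - 416} = \frac{1}{- \frac{\left(i \sqrt{583}\right)^{2}}{4} - 416} = \frac{1}{\left(- \frac{1}{4}\right) \left(-583\right) - 416} = \frac{1}{\frac{583}{4} - 416} = \frac{1}{- \frac{1081}{4}} = - \frac{4}{1081}$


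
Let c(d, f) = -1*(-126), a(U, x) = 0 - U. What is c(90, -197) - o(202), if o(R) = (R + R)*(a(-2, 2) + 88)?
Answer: -36234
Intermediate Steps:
a(U, x) = -U
o(R) = 180*R (o(R) = (R + R)*(-1*(-2) + 88) = (2*R)*(2 + 88) = (2*R)*90 = 180*R)
c(d, f) = 126
c(90, -197) - o(202) = 126 - 180*202 = 126 - 1*36360 = 126 - 36360 = -36234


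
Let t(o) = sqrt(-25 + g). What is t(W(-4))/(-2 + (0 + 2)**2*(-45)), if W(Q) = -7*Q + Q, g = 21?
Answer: -I/91 ≈ -0.010989*I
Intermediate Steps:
W(Q) = -6*Q
t(o) = 2*I (t(o) = sqrt(-25 + 21) = sqrt(-4) = 2*I)
t(W(-4))/(-2 + (0 + 2)**2*(-45)) = (2*I)/(-2 + (0 + 2)**2*(-45)) = (2*I)/(-2 + 2**2*(-45)) = (2*I)/(-2 + 4*(-45)) = (2*I)/(-2 - 180) = (2*I)/(-182) = (2*I)*(-1/182) = -I/91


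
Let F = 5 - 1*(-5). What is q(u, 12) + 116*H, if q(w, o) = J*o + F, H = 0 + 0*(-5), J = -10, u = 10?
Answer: -110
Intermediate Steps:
F = 10 (F = 5 + 5 = 10)
H = 0 (H = 0 + 0 = 0)
q(w, o) = 10 - 10*o (q(w, o) = -10*o + 10 = 10 - 10*o)
q(u, 12) + 116*H = (10 - 10*12) + 116*0 = (10 - 120) + 0 = -110 + 0 = -110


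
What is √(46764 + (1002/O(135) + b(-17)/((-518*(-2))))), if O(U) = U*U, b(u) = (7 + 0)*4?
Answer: √1166765015163/4995 ≈ 216.25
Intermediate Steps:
b(u) = 28 (b(u) = 7*4 = 28)
O(U) = U²
√(46764 + (1002/O(135) + b(-17)/((-518*(-2))))) = √(46764 + (1002/(135²) + 28/((-518*(-2))))) = √(46764 + (1002/18225 + 28/1036)) = √(46764 + (1002*(1/18225) + 28*(1/1036))) = √(46764 + (334/6075 + 1/37)) = √(46764 + 18433/224775) = √(10511396533/224775) = √1166765015163/4995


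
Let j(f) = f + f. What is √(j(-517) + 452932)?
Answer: √451898 ≈ 672.23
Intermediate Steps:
j(f) = 2*f
√(j(-517) + 452932) = √(2*(-517) + 452932) = √(-1034 + 452932) = √451898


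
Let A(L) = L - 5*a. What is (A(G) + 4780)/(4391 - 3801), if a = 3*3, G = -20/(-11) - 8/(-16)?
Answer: 104221/12980 ≈ 8.0294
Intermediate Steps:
G = 51/22 (G = -20*(-1/11) - 8*(-1/16) = 20/11 + ½ = 51/22 ≈ 2.3182)
a = 9
A(L) = -45 + L (A(L) = L - 5*9 = L - 45 = -45 + L)
(A(G) + 4780)/(4391 - 3801) = ((-45 + 51/22) + 4780)/(4391 - 3801) = (-939/22 + 4780)/590 = (104221/22)*(1/590) = 104221/12980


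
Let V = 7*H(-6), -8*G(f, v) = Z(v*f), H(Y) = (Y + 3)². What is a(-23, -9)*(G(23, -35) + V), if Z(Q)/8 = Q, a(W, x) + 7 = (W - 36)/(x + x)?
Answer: -29078/9 ≈ -3230.9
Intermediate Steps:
a(W, x) = -7 + (-36 + W)/(2*x) (a(W, x) = -7 + (W - 36)/(x + x) = -7 + (-36 + W)/((2*x)) = -7 + (-36 + W)*(1/(2*x)) = -7 + (-36 + W)/(2*x))
H(Y) = (3 + Y)²
Z(Q) = 8*Q
G(f, v) = -f*v (G(f, v) = -v*f = -f*v)
V = 63 (V = 7*(3 - 6)² = 7*(-3)² = 7*9 = 63)
a(-23, -9)*(G(23, -35) + V) = ((½)*(-36 - 23 - 14*(-9))/(-9))*(-1*23*(-35) + 63) = ((½)*(-⅑)*(-36 - 23 + 126))*(805 + 63) = ((½)*(-⅑)*67)*868 = -67/18*868 = -29078/9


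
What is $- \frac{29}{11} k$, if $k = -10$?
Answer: $\frac{290}{11} \approx 26.364$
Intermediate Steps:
$- \frac{29}{11} k = - \frac{29}{11} \left(-10\right) = \left(-29\right) \frac{1}{11} \left(-10\right) = \left(- \frac{29}{11}\right) \left(-10\right) = \frac{290}{11}$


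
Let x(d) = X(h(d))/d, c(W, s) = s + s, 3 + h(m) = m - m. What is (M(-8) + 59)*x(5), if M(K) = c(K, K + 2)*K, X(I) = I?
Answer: -93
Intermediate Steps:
h(m) = -3 (h(m) = -3 + (m - m) = -3 + 0 = -3)
c(W, s) = 2*s
M(K) = K*(4 + 2*K) (M(K) = (2*(K + 2))*K = (2*(2 + K))*K = (4 + 2*K)*K = K*(4 + 2*K))
x(d) = -3/d
(M(-8) + 59)*x(5) = (2*(-8)*(2 - 8) + 59)*(-3/5) = (2*(-8)*(-6) + 59)*(-3*⅕) = (96 + 59)*(-⅗) = 155*(-⅗) = -93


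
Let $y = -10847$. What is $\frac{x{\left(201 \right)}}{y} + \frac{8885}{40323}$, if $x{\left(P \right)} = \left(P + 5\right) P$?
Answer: $- \frac{1573238543}{437383581} \approx -3.5969$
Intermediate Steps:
$x{\left(P \right)} = P \left(5 + P\right)$ ($x{\left(P \right)} = \left(5 + P\right) P = P \left(5 + P\right)$)
$\frac{x{\left(201 \right)}}{y} + \frac{8885}{40323} = \frac{201 \left(5 + 201\right)}{-10847} + \frac{8885}{40323} = 201 \cdot 206 \left(- \frac{1}{10847}\right) + 8885 \cdot \frac{1}{40323} = 41406 \left(- \frac{1}{10847}\right) + \frac{8885}{40323} = - \frac{41406}{10847} + \frac{8885}{40323} = - \frac{1573238543}{437383581}$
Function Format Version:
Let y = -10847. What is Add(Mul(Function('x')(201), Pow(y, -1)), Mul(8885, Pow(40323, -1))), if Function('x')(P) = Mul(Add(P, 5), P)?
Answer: Rational(-1573238543, 437383581) ≈ -3.5969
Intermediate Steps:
Function('x')(P) = Mul(P, Add(5, P)) (Function('x')(P) = Mul(Add(5, P), P) = Mul(P, Add(5, P)))
Add(Mul(Function('x')(201), Pow(y, -1)), Mul(8885, Pow(40323, -1))) = Add(Mul(Mul(201, Add(5, 201)), Pow(-10847, -1)), Mul(8885, Pow(40323, -1))) = Add(Mul(Mul(201, 206), Rational(-1, 10847)), Mul(8885, Rational(1, 40323))) = Add(Mul(41406, Rational(-1, 10847)), Rational(8885, 40323)) = Add(Rational(-41406, 10847), Rational(8885, 40323)) = Rational(-1573238543, 437383581)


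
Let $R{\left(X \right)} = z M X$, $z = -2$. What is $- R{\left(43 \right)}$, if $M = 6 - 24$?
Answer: $-1548$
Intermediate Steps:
$M = -18$ ($M = 6 - 24 = -18$)
$R{\left(X \right)} = 36 X$ ($R{\left(X \right)} = \left(-2\right) \left(-18\right) X = 36 X$)
$- R{\left(43 \right)} = - 36 \cdot 43 = \left(-1\right) 1548 = -1548$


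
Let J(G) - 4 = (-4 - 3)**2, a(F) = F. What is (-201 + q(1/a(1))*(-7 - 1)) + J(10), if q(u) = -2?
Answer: -132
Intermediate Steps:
J(G) = 53 (J(G) = 4 + (-4 - 3)**2 = 4 + (-7)**2 = 4 + 49 = 53)
(-201 + q(1/a(1))*(-7 - 1)) + J(10) = (-201 - 2*(-7 - 1)) + 53 = (-201 - 2*(-8)) + 53 = (-201 + 16) + 53 = -185 + 53 = -132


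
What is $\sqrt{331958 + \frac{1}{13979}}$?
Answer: $\frac{\sqrt{64868723103457}}{13979} \approx 576.16$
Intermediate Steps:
$\sqrt{331958 + \frac{1}{13979}} = \sqrt{\frac{4640440883}{13979}} = \frac{\sqrt{64868723103457}}{13979}$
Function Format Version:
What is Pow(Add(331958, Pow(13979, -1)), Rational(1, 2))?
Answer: Mul(Rational(1, 13979), Pow(64868723103457, Rational(1, 2))) ≈ 576.16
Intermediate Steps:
Pow(Add(331958, Pow(13979, -1)), Rational(1, 2)) = Pow(Add(331958, Rational(1, 13979)), Rational(1, 2)) = Pow(Rational(4640440883, 13979), Rational(1, 2)) = Mul(Rational(1, 13979), Pow(64868723103457, Rational(1, 2)))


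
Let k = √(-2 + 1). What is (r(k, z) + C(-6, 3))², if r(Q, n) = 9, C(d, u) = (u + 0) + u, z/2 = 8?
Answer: 225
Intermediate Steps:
k = I (k = √(-1) = I ≈ 1.0*I)
z = 16 (z = 2*8 = 16)
C(d, u) = 2*u (C(d, u) = u + u = 2*u)
(r(k, z) + C(-6, 3))² = (9 + 2*3)² = (9 + 6)² = 15² = 225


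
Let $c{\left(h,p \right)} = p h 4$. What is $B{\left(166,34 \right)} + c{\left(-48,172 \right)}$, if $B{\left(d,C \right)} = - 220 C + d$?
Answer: $-40338$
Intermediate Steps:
$c{\left(h,p \right)} = 4 h p$ ($c{\left(h,p \right)} = h p 4 = 4 h p$)
$B{\left(d,C \right)} = d - 220 C$
$B{\left(166,34 \right)} + c{\left(-48,172 \right)} = \left(166 - 7480\right) + 4 \left(-48\right) 172 = \left(166 - 7480\right) - 33024 = -7314 - 33024 = -40338$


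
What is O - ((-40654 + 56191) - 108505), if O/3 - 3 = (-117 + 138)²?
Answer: 94300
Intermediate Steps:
O = 1332 (O = 9 + 3*(-117 + 138)² = 9 + 3*21² = 9 + 3*441 = 9 + 1323 = 1332)
O - ((-40654 + 56191) - 108505) = 1332 - ((-40654 + 56191) - 108505) = 1332 - (15537 - 108505) = 1332 - 1*(-92968) = 1332 + 92968 = 94300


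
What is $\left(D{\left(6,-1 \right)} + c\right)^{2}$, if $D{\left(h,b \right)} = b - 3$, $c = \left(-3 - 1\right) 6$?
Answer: $784$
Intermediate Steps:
$c = -24$ ($c = \left(-4\right) 6 = -24$)
$D{\left(h,b \right)} = -3 + b$
$\left(D{\left(6,-1 \right)} + c\right)^{2} = \left(\left(-3 - 1\right) - 24\right)^{2} = \left(-4 - 24\right)^{2} = \left(-28\right)^{2} = 784$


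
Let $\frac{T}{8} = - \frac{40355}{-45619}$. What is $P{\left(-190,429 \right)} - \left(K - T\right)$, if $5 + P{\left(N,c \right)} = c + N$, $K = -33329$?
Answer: $\frac{218776191}{6517} \approx 33570.0$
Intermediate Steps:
$T = \frac{46120}{6517}$ ($T = 8 \left(- \frac{40355}{-45619}\right) = 8 \left(\left(-40355\right) \left(- \frac{1}{45619}\right)\right) = 8 \cdot \frac{5765}{6517} = \frac{46120}{6517} \approx 7.0769$)
$P{\left(N,c \right)} = -5 + N + c$ ($P{\left(N,c \right)} = -5 + \left(c + N\right) = -5 + \left(N + c\right) = -5 + N + c$)
$P{\left(-190,429 \right)} - \left(K - T\right) = \left(-5 - 190 + 429\right) + \left(\frac{46120}{6517} - -33329\right) = 234 + \left(\frac{46120}{6517} + 33329\right) = 234 + \frac{217251213}{6517} = \frac{218776191}{6517}$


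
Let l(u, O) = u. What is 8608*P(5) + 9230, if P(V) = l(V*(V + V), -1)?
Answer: 439630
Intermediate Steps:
P(V) = 2*V² (P(V) = V*(V + V) = V*(2*V) = 2*V²)
8608*P(5) + 9230 = 8608*(2*5²) + 9230 = 8608*(2*25) + 9230 = 8608*50 + 9230 = 430400 + 9230 = 439630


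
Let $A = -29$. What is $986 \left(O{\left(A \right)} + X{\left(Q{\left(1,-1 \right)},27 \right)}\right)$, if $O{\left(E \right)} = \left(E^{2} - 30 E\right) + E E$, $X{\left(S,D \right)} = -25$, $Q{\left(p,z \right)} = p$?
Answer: $2491622$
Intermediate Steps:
$O{\left(E \right)} = - 30 E + 2 E^{2}$ ($O{\left(E \right)} = \left(E^{2} - 30 E\right) + E^{2} = - 30 E + 2 E^{2}$)
$986 \left(O{\left(A \right)} + X{\left(Q{\left(1,-1 \right)},27 \right)}\right) = 986 \left(2 \left(-29\right) \left(-15 - 29\right) - 25\right) = 986 \left(2 \left(-29\right) \left(-44\right) - 25\right) = 986 \left(2552 - 25\right) = 986 \cdot 2527 = 2491622$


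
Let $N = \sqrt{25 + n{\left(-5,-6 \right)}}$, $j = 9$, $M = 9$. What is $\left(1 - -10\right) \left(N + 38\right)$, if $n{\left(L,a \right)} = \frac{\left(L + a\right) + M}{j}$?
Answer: $418 + \frac{11 \sqrt{223}}{3} \approx 472.75$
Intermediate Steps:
$n{\left(L,a \right)} = 1 + \frac{L}{9} + \frac{a}{9}$ ($n{\left(L,a \right)} = \frac{\left(L + a\right) + 9}{9} = \left(9 + L + a\right) \frac{1}{9} = 1 + \frac{L}{9} + \frac{a}{9}$)
$N = \frac{\sqrt{223}}{3}$ ($N = \sqrt{25 + \left(1 + \frac{1}{9} \left(-5\right) + \frac{1}{9} \left(-6\right)\right)} = \sqrt{25 - \frac{2}{9}} = \sqrt{\frac{223}{9}} = \frac{\sqrt{223}}{3} \approx 4.9777$)
$\left(1 - -10\right) \left(N + 38\right) = \left(1 - -10\right) \left(\frac{\sqrt{223}}{3} + 38\right) = \left(1 + 10\right) \left(38 + \frac{\sqrt{223}}{3}\right) = 11 \left(38 + \frac{\sqrt{223}}{3}\right) = 418 + \frac{11 \sqrt{223}}{3}$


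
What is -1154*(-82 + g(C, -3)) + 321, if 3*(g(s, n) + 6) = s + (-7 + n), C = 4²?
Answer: 99565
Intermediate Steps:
C = 16
g(s, n) = -25/3 + n/3 + s/3 (g(s, n) = -6 + (s + (-7 + n))/3 = -6 + (-7 + n + s)/3 = -6 + (-7/3 + n/3 + s/3) = -25/3 + n/3 + s/3)
-1154*(-82 + g(C, -3)) + 321 = -1154*(-82 + (-25/3 + (⅓)*(-3) + (⅓)*16)) + 321 = -1154*(-82 + (-25/3 - 1 + 16/3)) + 321 = -1154*(-82 - 4) + 321 = -1154*(-86) + 321 = 99244 + 321 = 99565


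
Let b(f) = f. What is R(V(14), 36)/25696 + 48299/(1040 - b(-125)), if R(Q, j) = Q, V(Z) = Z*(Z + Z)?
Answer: 155193473/3741980 ≈ 41.474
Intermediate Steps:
V(Z) = 2*Z**2 (V(Z) = Z*(2*Z) = 2*Z**2)
R(V(14), 36)/25696 + 48299/(1040 - b(-125)) = (2*14**2)/25696 + 48299/(1040 - 1*(-125)) = (2*196)*(1/25696) + 48299/(1040 + 125) = 392*(1/25696) + 48299/1165 = 49/3212 + 48299*(1/1165) = 49/3212 + 48299/1165 = 155193473/3741980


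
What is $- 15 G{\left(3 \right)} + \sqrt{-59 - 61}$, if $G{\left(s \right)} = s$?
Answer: $-45 + 2 i \sqrt{30} \approx -45.0 + 10.954 i$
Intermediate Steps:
$- 15 G{\left(3 \right)} + \sqrt{-59 - 61} = \left(-15\right) 3 + \sqrt{-59 - 61} = -45 + \sqrt{-120} = -45 + 2 i \sqrt{30}$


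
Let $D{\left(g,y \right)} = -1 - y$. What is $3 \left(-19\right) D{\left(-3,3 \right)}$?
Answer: $228$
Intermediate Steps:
$3 \left(-19\right) D{\left(-3,3 \right)} = 3 \left(-19\right) \left(-1 - 3\right) = - 57 \left(-1 - 3\right) = \left(-57\right) \left(-4\right) = 228$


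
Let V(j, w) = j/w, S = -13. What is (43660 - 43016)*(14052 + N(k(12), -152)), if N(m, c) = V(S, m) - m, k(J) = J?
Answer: 27123187/3 ≈ 9.0411e+6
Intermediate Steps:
N(m, c) = -m - 13/m (N(m, c) = -13/m - m = -m - 13/m)
(43660 - 43016)*(14052 + N(k(12), -152)) = (43660 - 43016)*(14052 + (-1*12 - 13/12)) = 644*(14052 + (-12 - 13*1/12)) = 644*(14052 + (-12 - 13/12)) = 644*(14052 - 157/12) = 644*(168467/12) = 27123187/3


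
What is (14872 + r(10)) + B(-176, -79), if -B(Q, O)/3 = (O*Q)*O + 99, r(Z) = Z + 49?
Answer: 3309882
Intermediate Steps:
r(Z) = 49 + Z
B(Q, O) = -297 - 3*Q*O² (B(Q, O) = -3*((O*Q)*O + 99) = -3*(Q*O² + 99) = -3*(99 + Q*O²) = -297 - 3*Q*O²)
(14872 + r(10)) + B(-176, -79) = (14872 + (49 + 10)) + (-297 - 3*(-176)*(-79)²) = (14872 + 59) + (-297 - 3*(-176)*6241) = 14931 + (-297 + 3295248) = 14931 + 3294951 = 3309882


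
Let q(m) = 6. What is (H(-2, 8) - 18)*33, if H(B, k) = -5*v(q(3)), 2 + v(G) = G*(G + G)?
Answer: -12144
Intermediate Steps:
v(G) = -2 + 2*G² (v(G) = -2 + G*(G + G) = -2 + G*(2*G) = -2 + 2*G²)
H(B, k) = -350 (H(B, k) = -5*(-2 + 2*6²) = -5*(-2 + 2*36) = -5*(-2 + 72) = -5*70 = -350)
(H(-2, 8) - 18)*33 = (-350 - 18)*33 = -368*33 = -12144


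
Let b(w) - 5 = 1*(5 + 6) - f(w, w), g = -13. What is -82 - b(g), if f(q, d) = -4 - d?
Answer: -89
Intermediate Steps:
b(w) = 20 + w (b(w) = 5 + (1*(5 + 6) - (-4 - w)) = 5 + (1*11 + (4 + w)) = 5 + (11 + (4 + w)) = 5 + (15 + w) = 20 + w)
-82 - b(g) = -82 - (20 - 13) = -82 - 1*7 = -82 - 7 = -89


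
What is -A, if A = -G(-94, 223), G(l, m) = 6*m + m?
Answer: 1561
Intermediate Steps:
G(l, m) = 7*m
A = -1561 (A = -7*223 = -1*1561 = -1561)
-A = -1*(-1561) = 1561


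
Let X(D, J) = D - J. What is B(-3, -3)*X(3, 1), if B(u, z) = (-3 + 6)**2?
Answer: 18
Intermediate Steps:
B(u, z) = 9 (B(u, z) = 3**2 = 9)
B(-3, -3)*X(3, 1) = 9*(3 - 1*1) = 9*(3 - 1) = 9*2 = 18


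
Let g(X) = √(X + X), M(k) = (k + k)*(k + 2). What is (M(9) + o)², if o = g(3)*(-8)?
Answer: 39588 - 3168*√6 ≈ 31828.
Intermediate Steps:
M(k) = 2*k*(2 + k) (M(k) = (2*k)*(2 + k) = 2*k*(2 + k))
g(X) = √2*√X (g(X) = √(2*X) = √2*√X)
o = -8*√6 (o = (√2*√3)*(-8) = √6*(-8) = -8*√6 ≈ -19.596)
(M(9) + o)² = (2*9*(2 + 9) - 8*√6)² = (2*9*11 - 8*√6)² = (198 - 8*√6)²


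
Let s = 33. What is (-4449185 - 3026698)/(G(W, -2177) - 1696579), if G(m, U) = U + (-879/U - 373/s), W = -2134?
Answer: 537074910603/122041112810 ≈ 4.4008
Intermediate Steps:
G(m, U) = -373/33 + U - 879/U (G(m, U) = U + (-879/U - 373/33) = U + (-373/33 - 879/U) = -373/33 + U - 879/U)
(-4449185 - 3026698)/(G(W, -2177) - 1696579) = (-4449185 - 3026698)/((-373/33 - 2177 - 879/(-2177)) - 1696579) = -7475883/((-373/33 - 2177 - 879*(-1/2177)) - 1696579) = -7475883/((-373/33 - 2177 + 879/2177) - 1696579) = -7475883/(-157180871/71841 - 1696579) = -7475883/(-122041112810/71841) = -7475883*(-71841/122041112810) = 537074910603/122041112810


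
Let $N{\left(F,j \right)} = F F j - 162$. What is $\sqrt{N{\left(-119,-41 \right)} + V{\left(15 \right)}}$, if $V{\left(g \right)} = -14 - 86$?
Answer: $i \sqrt{580863} \approx 762.14 i$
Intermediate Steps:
$V{\left(g \right)} = -100$
$N{\left(F,j \right)} = -162 + j F^{2}$ ($N{\left(F,j \right)} = F^{2} j - 162 = j F^{2} - 162 = -162 + j F^{2}$)
$\sqrt{N{\left(-119,-41 \right)} + V{\left(15 \right)}} = \sqrt{\left(-162 - 41 \left(-119\right)^{2}\right) - 100} = \sqrt{\left(-162 - 580601\right) - 100} = \sqrt{-580763 - 100} = \sqrt{-580863} = i \sqrt{580863}$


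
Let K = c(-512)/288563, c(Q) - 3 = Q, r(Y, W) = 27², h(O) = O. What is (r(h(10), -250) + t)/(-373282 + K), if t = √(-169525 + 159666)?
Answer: -210362427/107715374275 - 288563*I*√9859/107715374275 ≈ -0.0019529 - 0.000266*I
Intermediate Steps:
r(Y, W) = 729
c(Q) = 3 + Q
t = I*√9859 (t = √(-9859) = I*√9859 ≈ 99.292*I)
K = -509/288563 (K = (3 - 512)/288563 = -509*1/288563 = -509/288563 ≈ -0.0017639)
(r(h(10), -250) + t)/(-373282 + K) = (729 + I*√9859)/(-373282 - 509/288563) = (729 + I*√9859)/(-107715374275/288563) = (729 + I*√9859)*(-288563/107715374275) = -210362427/107715374275 - 288563*I*√9859/107715374275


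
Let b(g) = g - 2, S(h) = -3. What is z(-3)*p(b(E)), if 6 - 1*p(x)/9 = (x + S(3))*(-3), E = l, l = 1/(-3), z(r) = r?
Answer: 270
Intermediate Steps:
l = -⅓ ≈ -0.33333
E = -⅓ ≈ -0.33333
b(g) = -2 + g
p(x) = -27 + 27*x (p(x) = 54 - 9*(x - 3)*(-3) = 54 - 9*(-3 + x)*(-3) = 54 - 9*(9 - 3*x) = 54 + (-81 + 27*x) = -27 + 27*x)
z(-3)*p(b(E)) = -3*(-27 + 27*(-2 - ⅓)) = -3*(-27 + 27*(-7/3)) = -3*(-27 - 63) = -3*(-90) = 270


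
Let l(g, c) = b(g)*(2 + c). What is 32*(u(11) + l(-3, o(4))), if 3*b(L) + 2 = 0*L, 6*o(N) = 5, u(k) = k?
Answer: 2624/9 ≈ 291.56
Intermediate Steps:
o(N) = ⅚ (o(N) = (⅙)*5 = ⅚)
b(L) = -⅔ (b(L) = -⅔ + (0*L)/3 = -⅔ + (⅓)*0 = -⅔ + 0 = -⅔)
l(g, c) = -4/3 - 2*c/3 (l(g, c) = -2*(2 + c)/3 = -4/3 - 2*c/3)
32*(u(11) + l(-3, o(4))) = 32*(11 + (-4/3 - ⅔*⅚)) = 32*(11 + (-4/3 - 5/9)) = 32*(11 - 17/9) = 32*(82/9) = 2624/9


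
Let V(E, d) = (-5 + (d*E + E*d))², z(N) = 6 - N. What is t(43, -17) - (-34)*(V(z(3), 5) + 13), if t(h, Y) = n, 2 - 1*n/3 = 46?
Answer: 21560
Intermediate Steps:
n = -132 (n = 6 - 3*46 = 6 - 138 = -132)
t(h, Y) = -132
V(E, d) = (-5 + 2*E*d)² (V(E, d) = (-5 + (E*d + E*d))² = (-5 + 2*E*d)²)
t(43, -17) - (-34)*(V(z(3), 5) + 13) = -132 - (-34)*((-5 + 2*(6 - 1*3)*5)² + 13) = -132 - (-34)*((-5 + 2*(6 - 3)*5)² + 13) = -132 - (-34)*((-5 + 2*3*5)² + 13) = -132 - (-34)*((-5 + 30)² + 13) = -132 - (-34)*(25² + 13) = -132 - (-34)*(625 + 13) = -132 - (-34)*638 = -132 - 1*(-21692) = -132 + 21692 = 21560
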